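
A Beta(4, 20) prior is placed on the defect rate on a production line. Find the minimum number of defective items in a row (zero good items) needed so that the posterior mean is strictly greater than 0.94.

After k defective items and 0 good items the posterior is Beta(4+k, 20), with mean (4+k)/(4+20+k).
Set (4+k)/(24+k) > 0.94 and solve: k > (0.94·24 − 4)/(1 − 0.94) = 309.333.
The smallest integer exceeding 309.333 is 310, and checking k=310: (314)/(334) = 0.9401 > 0.94.

k = 310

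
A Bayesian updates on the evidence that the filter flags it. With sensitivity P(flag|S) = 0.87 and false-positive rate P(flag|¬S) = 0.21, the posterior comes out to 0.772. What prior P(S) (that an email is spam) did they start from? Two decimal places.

Bayes' rule in odds form gives O(S|E) = O(S)·[P(E|S)/P(E|¬S)], hence O(S) = O(S|E)/LR.
Posterior odds = 0.772/(1−0.772) = 3.3860. LR = 0.87/0.21 = 4.1429.
Prior odds = 3.3860/4.1429 = 0.8173, so P(S) = 0.8173/(1+0.8173) ≈ 0.45.

P(S) = 0.45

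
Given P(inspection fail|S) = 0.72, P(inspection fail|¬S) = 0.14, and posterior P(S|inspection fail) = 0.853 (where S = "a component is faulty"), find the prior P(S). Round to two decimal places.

In odds form, posterior odds = prior odds × likelihood ratio, so prior odds = posterior odds ÷ LR.
Posterior odds = 0.853/(1−0.853) = 5.8027. LR = 0.72/0.14 = 5.1429.
Prior odds = 5.8027/5.1429 = 1.1283, so P(S) = 1.1283/(1+1.1283) ≈ 0.53.

P(S) = 0.53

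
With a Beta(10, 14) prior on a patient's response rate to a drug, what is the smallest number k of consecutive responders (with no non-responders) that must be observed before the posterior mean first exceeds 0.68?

k = 20

After k responders and 0 non-responders the posterior is Beta(10+k, 14), with mean (10+k)/(10+14+k).
Set (10+k)/(24+k) > 0.68 and solve: k > (0.68·24 − 10)/(1 − 0.68) = 19.750.
The smallest integer exceeding 19.750 is 20, and checking k=20: (30)/(44) = 0.6818 > 0.68.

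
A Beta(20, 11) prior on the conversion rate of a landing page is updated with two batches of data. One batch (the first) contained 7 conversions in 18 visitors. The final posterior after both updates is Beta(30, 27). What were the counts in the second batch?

Sequential conjugate updates are equivalent to a single update on the pooled data, so total successes = posterior α − prior α and total failures = posterior β − prior β.
Total across both batches: 30−20=10 conversions, 27−11=16 bounces.
Subtract the first batch: 10−7=3 conversions and 16−11=5 bounces.

3 conversions and 5 bounces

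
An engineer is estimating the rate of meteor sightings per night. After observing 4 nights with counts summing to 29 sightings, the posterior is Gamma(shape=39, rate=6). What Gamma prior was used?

Gamma–Poisson conjugacy: posterior shape = α + Σxᵢ, posterior rate = β + n.
So α = 39 − 29 = 10 and β = 6 − 4 = 2.

Gamma(shape=10, rate=2)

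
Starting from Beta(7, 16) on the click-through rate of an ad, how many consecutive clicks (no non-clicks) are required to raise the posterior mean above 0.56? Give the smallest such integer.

k = 14

After k clicks and 0 non-clicks the posterior is Beta(7+k, 16), with mean (7+k)/(7+16+k).
Set (7+k)/(23+k) > 0.56 and solve: k > (0.56·23 − 7)/(1 − 0.56) = 13.364.
The smallest integer exceeding 13.364 is 14, and checking k=14: (21)/(37) = 0.5676 > 0.56.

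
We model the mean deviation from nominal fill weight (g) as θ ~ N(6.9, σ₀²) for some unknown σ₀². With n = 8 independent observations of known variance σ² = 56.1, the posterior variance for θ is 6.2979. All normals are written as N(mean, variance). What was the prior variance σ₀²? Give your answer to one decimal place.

For the Normal–Normal model with known σ², precisions add: τ_n = τ₀ + n/σ².
So 1/σ₀² = 1/6.2979 − 8/56.1 = 0.158783 − 0.142602 = 0.016181.
Hence σ₀² = 1/0.016181 ≈ 61.8.

σ₀² = 61.8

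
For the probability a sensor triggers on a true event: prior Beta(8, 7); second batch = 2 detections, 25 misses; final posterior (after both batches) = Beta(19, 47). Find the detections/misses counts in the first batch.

Because Beta–binomial updating is additive in the counts, the combined data contributed (α_post−α_prior, β_post−β_prior) successes and failures.
Total across both batches: 19−8=11 detections, 47−7=40 misses.
Subtract the second batch: 11−2=9 detections and 40−25=15 misses.

9 detections and 15 misses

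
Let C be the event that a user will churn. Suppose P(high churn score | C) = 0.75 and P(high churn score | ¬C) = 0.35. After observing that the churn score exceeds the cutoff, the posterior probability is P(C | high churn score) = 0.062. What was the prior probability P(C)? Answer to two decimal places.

In odds form, posterior odds = prior odds × likelihood ratio, so prior odds = posterior odds ÷ LR.
Posterior odds = 0.062/(1−0.062) = 0.0661. LR = 0.75/0.35 = 2.1429.
Prior odds = 0.0661/2.1429 = 0.0308, so P(C) = 0.0308/(1+0.0308) ≈ 0.03.

P(C) = 0.03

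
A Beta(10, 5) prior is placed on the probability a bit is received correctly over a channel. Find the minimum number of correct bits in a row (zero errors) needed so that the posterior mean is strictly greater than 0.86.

k = 21

After k correct bits and 0 errors the posterior is Beta(10+k, 5), with mean (10+k)/(10+5+k).
Set (10+k)/(15+k) > 0.86 and solve: k > (0.86·15 − 10)/(1 − 0.86) = 20.714.
The smallest integer exceeding 20.714 is 21, and checking k=21: (31)/(36) = 0.8611 > 0.86.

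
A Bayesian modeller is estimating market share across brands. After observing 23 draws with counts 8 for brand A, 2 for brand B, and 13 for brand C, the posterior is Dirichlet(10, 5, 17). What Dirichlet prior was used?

For a Dirichlet(α) prior with multinomial counts c, the posterior is Dirichlet(α + c) componentwise.
Subtract each count from the matching posterior parameter: 10−8=2, 5−2=3, 17−13=4.

Dirichlet(2, 3, 4)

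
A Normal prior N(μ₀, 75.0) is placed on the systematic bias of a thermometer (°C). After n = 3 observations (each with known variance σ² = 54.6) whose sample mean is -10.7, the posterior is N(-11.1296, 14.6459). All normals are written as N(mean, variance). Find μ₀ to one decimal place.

μ₀ = -12.9

The posterior mean is a precision-weighted average: μ_n = (τ₀μ₀ + τ_data·x̄)/(τ₀+τ_data), with τ₀=1/σ₀² and τ_data=n/σ².
Here τ₀ = 1/75.0 = 0.013333 and τ_data = 3/54.6 = 0.054945, so τ_n = 0.068278.
Rearranging for μ₀: μ₀ = (μ_n·τ_n − τ_data·x̄)/τ₀ = (-11.1296·0.068278 − 0.054945·-10.7) / 0.013333 = -0.171995/0.013333 ≈ -12.9.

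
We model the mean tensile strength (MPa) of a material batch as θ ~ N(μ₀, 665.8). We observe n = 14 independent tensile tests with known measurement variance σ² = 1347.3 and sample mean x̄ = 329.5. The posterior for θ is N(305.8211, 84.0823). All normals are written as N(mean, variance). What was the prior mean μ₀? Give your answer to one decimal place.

μ₀ = 142.0

With known observation variance, the Normal–Normal posterior has precision τ_n = τ₀ + n/σ² and mean μ_n = (τ₀μ₀ + (n/σ²)x̄)/τ_n.
Here τ₀ = 1/665.8 = 0.001502 and τ_data = 14/1347.3 = 0.010391, so τ_n = 0.011893.
Rearranging for μ₀: μ₀ = (μ_n·τ_n − τ_data·x̄)/τ₀ = (305.8211·0.011893 − 0.010391·329.5) / 0.001502 = 0.213296/0.001502 ≈ 142.0.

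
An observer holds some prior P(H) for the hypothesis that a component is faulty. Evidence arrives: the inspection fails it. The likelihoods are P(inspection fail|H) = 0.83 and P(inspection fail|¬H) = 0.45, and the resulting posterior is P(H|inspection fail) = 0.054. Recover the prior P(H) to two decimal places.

Bayes' rule in odds form gives O(H|E) = O(H)·[P(E|H)/P(E|¬H)], hence O(H) = O(H|E)/LR.
Posterior odds = 0.054/(1−0.054) = 0.0571. LR = 0.83/0.45 = 1.8444.
Prior odds = 0.0571/1.8444 = 0.0310, so P(H) = 0.0310/(1+0.0310) ≈ 0.03.

P(H) = 0.03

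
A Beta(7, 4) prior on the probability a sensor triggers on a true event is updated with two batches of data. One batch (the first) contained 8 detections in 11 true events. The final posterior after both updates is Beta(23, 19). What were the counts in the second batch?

8 detections and 12 misses

Sequential conjugate updates are equivalent to a single update on the pooled data, so total successes = posterior α − prior α and total failures = posterior β − prior β.
Total across both batches: 23−7=16 detections, 19−4=15 misses.
Subtract the first batch: 16−8=8 detections and 15−3=12 misses.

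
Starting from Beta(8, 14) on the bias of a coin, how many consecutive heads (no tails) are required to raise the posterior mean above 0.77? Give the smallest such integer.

After k heads and 0 tails the posterior is Beta(8+k, 14), with mean (8+k)/(8+14+k).
Set (8+k)/(22+k) > 0.77 and solve: k > (0.77·22 − 8)/(1 − 0.77) = 38.870.
The smallest integer exceeding 38.870 is 39, and checking k=39: (47)/(61) = 0.7705 > 0.77.

k = 39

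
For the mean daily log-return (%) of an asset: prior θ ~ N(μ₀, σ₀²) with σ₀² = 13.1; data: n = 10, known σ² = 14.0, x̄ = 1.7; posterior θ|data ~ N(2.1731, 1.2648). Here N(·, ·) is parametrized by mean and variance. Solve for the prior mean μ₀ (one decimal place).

μ₀ = 6.6

The posterior mean is a precision-weighted average: μ_n = (τ₀μ₀ + τ_data·x̄)/(τ₀+τ_data), with τ₀=1/σ₀² and τ_data=n/σ².
Here τ₀ = 1/13.1 = 0.076336 and τ_data = 10/14.0 = 0.714286, so τ_n = 0.790622.
Rearranging for μ₀: μ₀ = (μ_n·τ_n − τ_data·x̄)/τ₀ = (2.1731·0.790622 − 0.714286·1.7) / 0.076336 = 0.503814/0.076336 ≈ 6.6.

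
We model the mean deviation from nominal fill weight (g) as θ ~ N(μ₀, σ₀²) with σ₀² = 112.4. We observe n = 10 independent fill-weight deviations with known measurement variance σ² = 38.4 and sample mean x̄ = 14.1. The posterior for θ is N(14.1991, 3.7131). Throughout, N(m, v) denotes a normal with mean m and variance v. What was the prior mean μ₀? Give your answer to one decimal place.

The posterior mean is a precision-weighted average: μ_n = (τ₀μ₀ + τ_data·x̄)/(τ₀+τ_data), with τ₀=1/σ₀² and τ_data=n/σ².
Here τ₀ = 1/112.4 = 0.008897 and τ_data = 10/38.4 = 0.260417, so τ_n = 0.269314.
Rearranging for μ₀: μ₀ = (μ_n·τ_n − τ_data·x̄)/τ₀ = (14.1991·0.269314 − 0.260417·14.1) / 0.008897 = 0.152137/0.008897 ≈ 17.1.

μ₀ = 17.1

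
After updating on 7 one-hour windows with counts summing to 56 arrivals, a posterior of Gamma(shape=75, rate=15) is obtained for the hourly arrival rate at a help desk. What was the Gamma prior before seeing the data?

Gamma(shape=19, rate=8)

A Gamma(α, β) prior (rate parametrization) on a Poisson rate with n observations summing to S gives posterior Gamma(α+S, β+n).
So α = 75 − 56 = 19 and β = 15 − 7 = 8.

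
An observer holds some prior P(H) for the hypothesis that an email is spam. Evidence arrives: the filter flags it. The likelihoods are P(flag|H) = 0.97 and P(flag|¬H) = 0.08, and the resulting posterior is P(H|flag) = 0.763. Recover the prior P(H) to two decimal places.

P(H) = 0.21

Bayes' rule in odds form gives O(H|E) = O(H)·[P(E|H)/P(E|¬H)], hence O(H) = O(H|E)/LR.
Posterior odds = 0.763/(1−0.763) = 3.2194. LR = 0.97/0.08 = 12.1250.
Prior odds = 3.2194/12.1250 = 0.2655, so P(H) = 0.2655/(1+0.2655) ≈ 0.21.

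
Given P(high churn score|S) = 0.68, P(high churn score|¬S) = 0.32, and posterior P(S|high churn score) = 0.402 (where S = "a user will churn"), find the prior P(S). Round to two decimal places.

P(S) = 0.24

Bayes' rule in odds form gives O(S|E) = O(S)·[P(E|S)/P(E|¬S)], hence O(S) = O(S|E)/LR.
Posterior odds = 0.402/(1−0.402) = 0.6722. LR = 0.68/0.32 = 2.1250.
Prior odds = 0.6722/2.1250 = 0.3163, so P(S) = 0.3163/(1+0.3163) ≈ 0.24.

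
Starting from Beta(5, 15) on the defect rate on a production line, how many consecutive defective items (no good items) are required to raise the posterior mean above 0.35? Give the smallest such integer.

k = 4

After k defective items and 0 good items the posterior is Beta(5+k, 15), with mean (5+k)/(5+15+k).
Set (5+k)/(20+k) > 0.35 and solve: k > (0.35·20 − 5)/(1 − 0.35) = 3.077.
The smallest integer exceeding 3.077 is 4.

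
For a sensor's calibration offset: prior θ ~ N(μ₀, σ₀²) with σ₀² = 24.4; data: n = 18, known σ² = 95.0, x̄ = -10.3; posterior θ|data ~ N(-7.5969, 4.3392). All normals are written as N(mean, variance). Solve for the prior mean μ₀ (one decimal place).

μ₀ = 4.9

The posterior mean is a precision-weighted average: μ_n = (τ₀μ₀ + τ_data·x̄)/(τ₀+τ_data), with τ₀=1/σ₀² and τ_data=n/σ².
Here τ₀ = 1/24.4 = 0.040984 and τ_data = 18/95.0 = 0.189474, so τ_n = 0.230458.
Rearranging for μ₀: μ₀ = (μ_n·τ_n − τ_data·x̄)/τ₀ = (-7.5969·0.230458 − 0.189474·-10.3) / 0.040984 = 0.200816/0.040984 ≈ 4.9.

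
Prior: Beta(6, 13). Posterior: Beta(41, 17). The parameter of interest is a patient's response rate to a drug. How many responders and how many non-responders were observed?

35 responders and 4 non-responders

Beta is conjugate to the binomial likelihood: posterior = Beta(α+s, β+f).
Match parameters: s=41−6=35, f=17−13=4.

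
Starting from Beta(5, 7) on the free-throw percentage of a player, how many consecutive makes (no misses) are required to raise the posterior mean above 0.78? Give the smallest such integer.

k = 20

After k makes and 0 misses the posterior is Beta(5+k, 7), with mean (5+k)/(5+7+k).
Set (5+k)/(12+k) > 0.78 and solve: k > (0.78·12 − 5)/(1 − 0.78) = 19.818.
The smallest integer exceeding 19.818 is 20, and checking k=20: (25)/(32) = 0.7812 > 0.78.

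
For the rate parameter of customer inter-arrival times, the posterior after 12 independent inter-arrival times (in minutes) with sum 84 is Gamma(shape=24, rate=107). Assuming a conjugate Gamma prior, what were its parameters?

Gamma–exponential conjugacy: posterior shape = α + n, posterior rate = β + Σtᵢ.
So α = 24 − 12 = 12 and β = 107 − 84 = 23.

Gamma(shape=12, rate=23)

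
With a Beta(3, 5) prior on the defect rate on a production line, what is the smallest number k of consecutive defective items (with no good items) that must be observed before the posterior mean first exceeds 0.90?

After k defective items and 0 good items the posterior is Beta(3+k, 5), with mean (3+k)/(3+5+k).
Set (3+k)/(8+k) > 0.90 and solve: k > (0.90·8 − 3)/(1 − 0.90) = 42.000.
The smallest integer exceeding 42.000 is 43, and checking k=43: (46)/(51) = 0.9020 > 0.90.

k = 43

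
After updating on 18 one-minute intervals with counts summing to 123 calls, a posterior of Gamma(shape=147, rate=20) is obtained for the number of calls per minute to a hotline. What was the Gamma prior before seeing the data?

Gamma(shape=24, rate=2)

Gamma–Poisson conjugacy: posterior shape = α + Σxᵢ, posterior rate = β + n.
So α = 147 − 123 = 24 and β = 20 − 18 = 2.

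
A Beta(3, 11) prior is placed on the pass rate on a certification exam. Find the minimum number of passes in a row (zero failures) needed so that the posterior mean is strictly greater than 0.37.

After k passes and 0 failures the posterior is Beta(3+k, 11), with mean (3+k)/(3+11+k).
Set (3+k)/(14+k) > 0.37 and solve: k > (0.37·14 − 3)/(1 − 0.37) = 3.460.
The smallest integer exceeding 3.460 is 4.

k = 4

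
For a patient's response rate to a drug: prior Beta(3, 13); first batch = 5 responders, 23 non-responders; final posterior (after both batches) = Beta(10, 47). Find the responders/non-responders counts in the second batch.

2 responders and 11 non-responders

Sequential conjugate updates are equivalent to a single update on the pooled data, so total successes = posterior α − prior α and total failures = posterior β − prior β.
Total across both batches: 10−3=7 responders, 47−13=34 non-responders.
Subtract the first batch: 7−5=2 responders and 34−23=11 non-responders.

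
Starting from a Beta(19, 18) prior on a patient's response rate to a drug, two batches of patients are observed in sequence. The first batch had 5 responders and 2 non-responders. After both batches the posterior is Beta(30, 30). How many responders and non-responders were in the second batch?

Sequential conjugate updates are equivalent to a single update on the pooled data, so total successes = posterior α − prior α and total failures = posterior β − prior β.
Total across both batches: 30−19=11 responders, 30−18=12 non-responders.
Subtract the first batch: 11−5=6 responders and 12−2=10 non-responders.

6 responders and 10 non-responders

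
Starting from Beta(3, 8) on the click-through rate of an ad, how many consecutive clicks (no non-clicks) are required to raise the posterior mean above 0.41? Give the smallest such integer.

After k clicks and 0 non-clicks the posterior is Beta(3+k, 8), with mean (3+k)/(3+8+k).
Set (3+k)/(11+k) > 0.41 and solve: k > (0.41·11 − 3)/(1 − 0.41) = 2.559.
The smallest integer exceeding 2.559 is 3.

k = 3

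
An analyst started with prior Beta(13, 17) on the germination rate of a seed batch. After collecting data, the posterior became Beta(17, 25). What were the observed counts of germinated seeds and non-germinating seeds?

A Beta(a, b) prior with s successes and f failures in binomial data gives a Beta(a+s, b+f) posterior.
So s = 17 − 13 = 4 and f = 25 − 17 = 8.

4 germinated seeds and 8 non-germinating seeds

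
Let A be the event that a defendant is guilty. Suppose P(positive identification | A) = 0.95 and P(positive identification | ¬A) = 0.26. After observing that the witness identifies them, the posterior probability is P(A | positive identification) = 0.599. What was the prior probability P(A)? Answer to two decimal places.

P(A) = 0.29

Bayes' rule in odds form gives O(A|E) = O(A)·[P(E|A)/P(E|¬A)], hence O(A) = O(A|E)/LR.
Posterior odds = 0.599/(1−0.599) = 1.4938. LR = 0.95/0.26 = 3.6538.
Prior odds = 1.4938/3.6538 = 0.4088, so P(A) = 0.4088/(1+0.4088) ≈ 0.29.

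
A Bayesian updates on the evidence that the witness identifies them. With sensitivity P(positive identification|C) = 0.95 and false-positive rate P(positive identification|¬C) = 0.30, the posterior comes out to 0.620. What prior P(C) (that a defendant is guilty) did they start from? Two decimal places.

P(C) = 0.34

In odds form, posterior odds = prior odds × likelihood ratio, so prior odds = posterior odds ÷ LR.
Posterior odds = 0.620/(1−0.620) = 1.6316. LR = 0.95/0.30 = 3.1667.
Prior odds = 1.6316/3.1667 = 0.5152, so P(C) = 0.5152/(1+0.5152) ≈ 0.34.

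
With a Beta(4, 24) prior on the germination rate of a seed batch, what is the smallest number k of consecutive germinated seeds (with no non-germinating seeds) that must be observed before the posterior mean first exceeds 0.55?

After k germinated seeds and 0 non-germinating seeds the posterior is Beta(4+k, 24), with mean (4+k)/(4+24+k).
Set (4+k)/(28+k) > 0.55 and solve: k > (0.55·28 − 4)/(1 − 0.55) = 25.333.
The smallest integer exceeding 25.333 is 26.

k = 26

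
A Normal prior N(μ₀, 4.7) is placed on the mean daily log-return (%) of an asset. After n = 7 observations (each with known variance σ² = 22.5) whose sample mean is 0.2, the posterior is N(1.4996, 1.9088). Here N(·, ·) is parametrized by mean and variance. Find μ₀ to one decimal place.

With known observation variance, the Normal–Normal posterior has precision τ_n = τ₀ + n/σ² and mean μ_n = (τ₀μ₀ + (n/σ²)x̄)/τ_n.
Here τ₀ = 1/4.7 = 0.212766 and τ_data = 7/22.5 = 0.311111, so τ_n = 0.523877.
Rearranging for μ₀: μ₀ = (μ_n·τ_n − τ_data·x̄)/τ₀ = (1.4996·0.523877 − 0.311111·0.2) / 0.212766 = 0.723384/0.212766 ≈ 3.4.

μ₀ = 3.4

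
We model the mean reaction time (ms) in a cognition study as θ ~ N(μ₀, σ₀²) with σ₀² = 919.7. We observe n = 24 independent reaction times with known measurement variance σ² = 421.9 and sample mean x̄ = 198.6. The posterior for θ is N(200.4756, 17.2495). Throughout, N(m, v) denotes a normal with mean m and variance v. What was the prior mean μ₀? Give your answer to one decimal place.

μ₀ = 298.6

The posterior mean is a precision-weighted average: μ_n = (τ₀μ₀ + τ_data·x̄)/(τ₀+τ_data), with τ₀=1/σ₀² and τ_data=n/σ².
Here τ₀ = 1/919.7 = 0.001087 and τ_data = 24/421.9 = 0.056886, so τ_n = 0.057973.
Rearranging for μ₀: μ₀ = (μ_n·τ_n − τ_data·x̄)/τ₀ = (200.4756·0.057973 − 0.056886·198.6) / 0.001087 = 0.324612/0.001087 ≈ 298.6.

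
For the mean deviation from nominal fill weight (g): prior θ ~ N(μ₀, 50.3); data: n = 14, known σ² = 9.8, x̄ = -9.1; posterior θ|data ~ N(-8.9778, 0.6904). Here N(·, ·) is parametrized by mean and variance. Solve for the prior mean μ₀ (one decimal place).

μ₀ = -0.2

With known observation variance, the Normal–Normal posterior has precision τ_n = τ₀ + n/σ² and mean μ_n = (τ₀μ₀ + (n/σ²)x̄)/τ_n.
Here τ₀ = 1/50.3 = 0.019881 and τ_data = 14/9.8 = 1.428571, so τ_n = 1.448452.
Rearranging for μ₀: μ₀ = (μ_n·τ_n − τ_data·x̄)/τ₀ = (-8.9778·1.448452 − 1.428571·-9.1) / 0.019881 = -0.003916/0.019881 ≈ -0.2.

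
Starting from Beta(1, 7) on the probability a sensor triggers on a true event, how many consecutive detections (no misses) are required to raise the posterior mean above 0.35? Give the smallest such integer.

k = 3

After k detections and 0 misses the posterior is Beta(1+k, 7), with mean (1+k)/(1+7+k).
Set (1+k)/(8+k) > 0.35 and solve: k > (0.35·8 − 1)/(1 − 0.35) = 2.769.
The smallest integer exceeding 2.769 is 3.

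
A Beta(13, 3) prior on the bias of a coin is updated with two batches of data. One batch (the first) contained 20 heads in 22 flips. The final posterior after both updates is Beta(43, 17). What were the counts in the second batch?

10 heads and 12 tails

Because Beta–binomial updating is additive in the counts, the combined data contributed (α_post−α_prior, β_post−β_prior) successes and failures.
Total across both batches: 43−13=30 heads, 17−3=14 tails.
Subtract the first batch: 30−20=10 heads and 14−2=12 tails.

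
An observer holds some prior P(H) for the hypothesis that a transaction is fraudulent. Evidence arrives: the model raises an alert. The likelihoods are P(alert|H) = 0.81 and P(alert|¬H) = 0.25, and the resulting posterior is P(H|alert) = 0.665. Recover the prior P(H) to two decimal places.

In odds form, posterior odds = prior odds × likelihood ratio, so prior odds = posterior odds ÷ LR.
Posterior odds = 0.665/(1−0.665) = 1.9851. LR = 0.81/0.25 = 3.2400.
Prior odds = 1.9851/3.2400 = 0.6127, so P(H) = 0.6127/(1+0.6127) ≈ 0.38.

P(H) = 0.38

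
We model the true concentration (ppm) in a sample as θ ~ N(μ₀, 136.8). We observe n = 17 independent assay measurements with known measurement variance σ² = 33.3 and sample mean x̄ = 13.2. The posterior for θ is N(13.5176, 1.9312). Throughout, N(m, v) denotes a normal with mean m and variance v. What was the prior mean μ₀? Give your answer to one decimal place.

The posterior mean is a precision-weighted average: μ_n = (τ₀μ₀ + τ_data·x̄)/(τ₀+τ_data), with τ₀=1/σ₀² and τ_data=n/σ².
Here τ₀ = 1/136.8 = 0.007310 and τ_data = 17/33.3 = 0.510511, so τ_n = 0.517821.
Rearranging for μ₀: μ₀ = (μ_n·τ_n − τ_data·x̄)/τ₀ = (13.5176·0.517821 − 0.510511·13.2) / 0.007310 = 0.260952/0.007310 ≈ 35.7.

μ₀ = 35.7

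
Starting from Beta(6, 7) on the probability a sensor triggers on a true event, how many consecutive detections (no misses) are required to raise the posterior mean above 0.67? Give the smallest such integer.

k = 9

After k detections and 0 misses the posterior is Beta(6+k, 7), with mean (6+k)/(6+7+k).
Set (6+k)/(13+k) > 0.67 and solve: k > (0.67·13 − 6)/(1 − 0.67) = 8.212.
The smallest integer exceeding 8.212 is 9, and checking k=9: (15)/(22) = 0.6818 > 0.67.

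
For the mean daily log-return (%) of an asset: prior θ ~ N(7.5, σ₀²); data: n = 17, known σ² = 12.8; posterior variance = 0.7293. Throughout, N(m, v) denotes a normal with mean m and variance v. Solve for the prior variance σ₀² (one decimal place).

σ₀² = 23.2

For the Normal–Normal model with known σ², precisions add: τ_n = τ₀ + n/σ².
So 1/σ₀² = 1/0.7293 − 17/12.8 = 1.371178 − 1.328125 = 0.043053.
Hence σ₀² = 1/0.043053 ≈ 23.2.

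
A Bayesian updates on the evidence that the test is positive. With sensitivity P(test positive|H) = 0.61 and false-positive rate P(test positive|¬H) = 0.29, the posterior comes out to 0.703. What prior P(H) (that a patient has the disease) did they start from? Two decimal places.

P(H) = 0.53

Bayes' rule in odds form gives O(H|E) = O(H)·[P(E|H)/P(E|¬H)], hence O(H) = O(H|E)/LR.
Posterior odds = 0.703/(1−0.703) = 2.3670. LR = 0.61/0.29 = 2.1034.
Prior odds = 2.3670/2.1034 = 1.1253, so P(H) = 1.1253/(1+1.1253) ≈ 0.53.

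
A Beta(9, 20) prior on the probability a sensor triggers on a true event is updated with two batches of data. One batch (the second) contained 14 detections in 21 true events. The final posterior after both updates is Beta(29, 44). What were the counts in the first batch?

6 detections and 17 misses

Sequential conjugate updates are equivalent to a single update on the pooled data, so total successes = posterior α − prior α and total failures = posterior β − prior β.
Total across both batches: 29−9=20 detections, 44−20=24 misses.
Subtract the second batch: 20−14=6 detections and 24−7=17 misses.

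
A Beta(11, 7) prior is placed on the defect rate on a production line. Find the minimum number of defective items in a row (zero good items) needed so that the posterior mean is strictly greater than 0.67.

k = 4

After k defective items and 0 good items the posterior is Beta(11+k, 7), with mean (11+k)/(11+7+k).
Set (11+k)/(18+k) > 0.67 and solve: k > (0.67·18 − 11)/(1 − 0.67) = 3.212.
The smallest integer exceeding 3.212 is 4, and checking k=4: (15)/(22) = 0.6818 > 0.67.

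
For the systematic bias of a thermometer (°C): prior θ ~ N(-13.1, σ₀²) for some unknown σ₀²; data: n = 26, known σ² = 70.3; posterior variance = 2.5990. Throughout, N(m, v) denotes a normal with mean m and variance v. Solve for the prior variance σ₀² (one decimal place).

For the Normal–Normal model with known σ², precisions add: τ_n = τ₀ + n/σ².
So 1/σ₀² = 1/2.5990 − 26/70.3 = 0.384763 − 0.369844 = 0.014919.
Hence σ₀² = 1/0.014919 ≈ 67.0.

σ₀² = 67.0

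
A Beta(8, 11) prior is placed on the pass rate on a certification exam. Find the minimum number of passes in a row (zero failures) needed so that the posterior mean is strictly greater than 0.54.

k = 5

After k passes and 0 failures the posterior is Beta(8+k, 11), with mean (8+k)/(8+11+k).
Set (8+k)/(19+k) > 0.54 and solve: k > (0.54·19 − 8)/(1 − 0.54) = 4.913.
The smallest integer exceeding 4.913 is 5.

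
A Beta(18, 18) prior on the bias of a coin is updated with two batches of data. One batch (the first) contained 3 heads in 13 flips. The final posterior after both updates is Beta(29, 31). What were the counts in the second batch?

Because Beta–binomial updating is additive in the counts, the combined data contributed (α_post−α_prior, β_post−β_prior) successes and failures.
Total across both batches: 29−18=11 heads, 31−18=13 tails.
Subtract the first batch: 11−3=8 heads and 13−10=3 tails.

8 heads and 3 tails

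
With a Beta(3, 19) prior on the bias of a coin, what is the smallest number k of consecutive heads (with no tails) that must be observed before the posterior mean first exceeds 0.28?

k = 5

After k heads and 0 tails the posterior is Beta(3+k, 19), with mean (3+k)/(3+19+k).
Set (3+k)/(22+k) > 0.28 and solve: k > (0.28·22 − 3)/(1 − 0.28) = 4.389.
The smallest integer exceeding 4.389 is 5.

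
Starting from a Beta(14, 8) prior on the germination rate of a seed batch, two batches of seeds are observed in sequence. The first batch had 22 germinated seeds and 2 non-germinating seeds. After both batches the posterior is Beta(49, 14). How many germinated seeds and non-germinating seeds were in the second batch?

Sequential conjugate updates are equivalent to a single update on the pooled data, so total successes = posterior α − prior α and total failures = posterior β − prior β.
Total across both batches: 49−14=35 germinated seeds, 14−8=6 non-germinating seeds.
Subtract the first batch: 35−22=13 germinated seeds and 6−2=4 non-germinating seeds.

13 germinated seeds and 4 non-germinating seeds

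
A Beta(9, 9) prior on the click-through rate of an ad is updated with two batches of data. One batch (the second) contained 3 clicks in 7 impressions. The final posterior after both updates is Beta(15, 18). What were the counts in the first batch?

Sequential conjugate updates are equivalent to a single update on the pooled data, so total successes = posterior α − prior α and total failures = posterior β − prior β.
Total across both batches: 15−9=6 clicks, 18−9=9 non-clicks.
Subtract the second batch: 6−3=3 clicks and 9−4=5 non-clicks.

3 clicks and 5 non-clicks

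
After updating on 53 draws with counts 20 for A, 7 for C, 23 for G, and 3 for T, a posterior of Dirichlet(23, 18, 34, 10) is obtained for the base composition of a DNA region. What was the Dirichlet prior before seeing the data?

Dirichlet(3, 11, 11, 7)

For a Dirichlet(α) prior with multinomial counts c, the posterior is Dirichlet(α + c) componentwise.
Subtract each count from the matching posterior parameter: 23−20=3, 18−7=11, 34−23=11, 10−3=7.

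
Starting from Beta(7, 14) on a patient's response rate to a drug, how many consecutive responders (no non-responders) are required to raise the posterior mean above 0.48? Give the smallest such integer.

After k responders and 0 non-responders the posterior is Beta(7+k, 14), with mean (7+k)/(7+14+k).
Set (7+k)/(21+k) > 0.48 and solve: k > (0.48·21 − 7)/(1 − 0.48) = 5.923.
The smallest integer exceeding 5.923 is 6.

k = 6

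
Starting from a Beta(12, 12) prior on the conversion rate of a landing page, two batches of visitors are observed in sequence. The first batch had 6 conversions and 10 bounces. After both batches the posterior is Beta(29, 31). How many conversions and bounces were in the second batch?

Sequential conjugate updates are equivalent to a single update on the pooled data, so total successes = posterior α − prior α and total failures = posterior β − prior β.
Total across both batches: 29−12=17 conversions, 31−12=19 bounces.
Subtract the first batch: 17−6=11 conversions and 19−10=9 bounces.

11 conversions and 9 bounces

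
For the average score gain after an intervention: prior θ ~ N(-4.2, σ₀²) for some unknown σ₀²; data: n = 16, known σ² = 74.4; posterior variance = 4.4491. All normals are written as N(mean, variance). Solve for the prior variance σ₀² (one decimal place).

For the Normal–Normal model with known σ², precisions add: τ_n = τ₀ + n/σ².
So 1/σ₀² = 1/4.4491 − 16/74.4 = 0.224765 − 0.215054 = 0.009711.
Hence σ₀² = 1/0.009711 ≈ 103.0.

σ₀² = 103.0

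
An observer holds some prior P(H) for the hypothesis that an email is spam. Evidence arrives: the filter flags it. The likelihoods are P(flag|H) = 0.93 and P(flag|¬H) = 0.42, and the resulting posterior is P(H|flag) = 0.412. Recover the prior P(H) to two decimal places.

P(H) = 0.24

Bayes' rule in odds form gives O(H|E) = O(H)·[P(E|H)/P(E|¬H)], hence O(H) = O(H|E)/LR.
Posterior odds = 0.412/(1−0.412) = 0.7007. LR = 0.93/0.42 = 2.2143.
Prior odds = 0.7007/2.2143 = 0.3164, so P(H) = 0.3164/(1+0.3164) ≈ 0.24.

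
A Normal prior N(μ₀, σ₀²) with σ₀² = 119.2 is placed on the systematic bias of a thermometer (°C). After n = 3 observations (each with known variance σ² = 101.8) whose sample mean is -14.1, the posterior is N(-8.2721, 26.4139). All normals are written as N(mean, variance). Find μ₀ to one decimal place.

μ₀ = 12.2

The posterior mean is a precision-weighted average: μ_n = (τ₀μ₀ + τ_data·x̄)/(τ₀+τ_data), with τ₀=1/σ₀² and τ_data=n/σ².
Here τ₀ = 1/119.2 = 0.008389 and τ_data = 3/101.8 = 0.029470, so τ_n = 0.037859.
Rearranging for μ₀: μ₀ = (μ_n·τ_n − τ_data·x̄)/τ₀ = (-8.2721·0.037859 − 0.029470·-14.1) / 0.008389 = 0.102354/0.008389 ≈ 12.2.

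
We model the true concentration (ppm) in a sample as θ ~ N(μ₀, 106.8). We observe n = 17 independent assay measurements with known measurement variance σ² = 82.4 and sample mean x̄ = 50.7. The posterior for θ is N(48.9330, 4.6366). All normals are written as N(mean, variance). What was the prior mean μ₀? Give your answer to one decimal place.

With known observation variance, the Normal–Normal posterior has precision τ_n = τ₀ + n/σ² and mean μ_n = (τ₀μ₀ + (n/σ²)x̄)/τ_n.
Here τ₀ = 1/106.8 = 0.009363 and τ_data = 17/82.4 = 0.206311, so τ_n = 0.215674.
Rearranging for μ₀: μ₀ = (μ_n·τ_n − τ_data·x̄)/τ₀ = (48.9330·0.215674 − 0.206311·50.7) / 0.009363 = 0.093608/0.009363 ≈ 10.0.

μ₀ = 10.0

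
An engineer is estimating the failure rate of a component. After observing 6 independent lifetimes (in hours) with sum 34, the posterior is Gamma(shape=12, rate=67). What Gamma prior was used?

Gamma(shape=6, rate=33)

For an exponential likelihood with a Gamma(α, β) prior on the rate, n observations with total T give posterior Gamma(α+n, β+T).
So α = 12 − 6 = 6 and β = 67 − 34 = 33.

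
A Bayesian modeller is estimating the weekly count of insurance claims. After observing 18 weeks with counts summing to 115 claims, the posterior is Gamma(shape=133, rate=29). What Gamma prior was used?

Gamma(shape=18, rate=11)

Gamma–Poisson conjugacy: posterior shape = α + Σxᵢ, posterior rate = β + n.
So α = 133 − 115 = 18 and β = 29 − 18 = 11.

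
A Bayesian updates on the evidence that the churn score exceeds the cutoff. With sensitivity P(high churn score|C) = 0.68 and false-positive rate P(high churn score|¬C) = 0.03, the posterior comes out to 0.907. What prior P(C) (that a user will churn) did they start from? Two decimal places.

P(C) = 0.30

Bayes' rule in odds form gives O(C|E) = O(C)·[P(E|C)/P(E|¬C)], hence O(C) = O(C|E)/LR.
Posterior odds = 0.907/(1−0.907) = 9.7527. LR = 0.68/0.03 = 22.6667.
Prior odds = 9.7527/22.6667 = 0.4303, so P(C) = 0.4303/(1+0.4303) ≈ 0.30.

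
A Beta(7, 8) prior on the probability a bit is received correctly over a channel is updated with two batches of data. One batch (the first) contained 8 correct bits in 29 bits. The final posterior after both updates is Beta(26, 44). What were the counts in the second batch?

11 correct bits and 15 errors

Sequential conjugate updates are equivalent to a single update on the pooled data, so total successes = posterior α − prior α and total failures = posterior β − prior β.
Total across both batches: 26−7=19 correct bits, 44−8=36 errors.
Subtract the first batch: 19−8=11 correct bits and 36−21=15 errors.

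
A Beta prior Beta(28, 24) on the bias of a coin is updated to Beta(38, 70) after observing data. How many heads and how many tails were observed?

10 heads and 46 tails

A Beta(a, b) prior with s successes and f failures in binomial data gives a Beta(a+s, b+f) posterior.
Match parameters: s=38−28=10, f=70−24=46.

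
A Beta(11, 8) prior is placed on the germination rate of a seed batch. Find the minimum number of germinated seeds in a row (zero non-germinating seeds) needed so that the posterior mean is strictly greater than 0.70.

After k germinated seeds and 0 non-germinating seeds the posterior is Beta(11+k, 8), with mean (11+k)/(11+8+k).
Set (11+k)/(19+k) > 0.70 and solve: k > (0.70·19 − 11)/(1 − 0.70) = 7.667.
The smallest integer exceeding 7.667 is 8.

k = 8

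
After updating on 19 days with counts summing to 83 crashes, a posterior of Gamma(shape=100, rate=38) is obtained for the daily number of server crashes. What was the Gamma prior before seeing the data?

Gamma(shape=17, rate=19)

A Gamma(α, β) prior (rate parametrization) on a Poisson rate with n observations summing to S gives posterior Gamma(α+S, β+n).
So α = 100 − 83 = 17 and β = 38 − 19 = 19.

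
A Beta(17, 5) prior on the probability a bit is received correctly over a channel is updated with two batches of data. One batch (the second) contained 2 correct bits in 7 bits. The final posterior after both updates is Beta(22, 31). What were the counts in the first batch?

3 correct bits and 21 errors

Sequential conjugate updates are equivalent to a single update on the pooled data, so total successes = posterior α − prior α and total failures = posterior β − prior β.
Total across both batches: 22−17=5 correct bits, 31−5=26 errors.
Subtract the second batch: 5−2=3 correct bits and 26−5=21 errors.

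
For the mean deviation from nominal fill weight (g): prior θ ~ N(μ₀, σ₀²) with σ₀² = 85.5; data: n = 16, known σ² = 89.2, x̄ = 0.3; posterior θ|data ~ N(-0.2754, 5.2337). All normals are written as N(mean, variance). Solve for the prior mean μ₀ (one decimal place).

μ₀ = -9.1

The posterior mean is a precision-weighted average: μ_n = (τ₀μ₀ + τ_data·x̄)/(τ₀+τ_data), with τ₀=1/σ₀² and τ_data=n/σ².
Here τ₀ = 1/85.5 = 0.011696 and τ_data = 16/89.2 = 0.179372, so τ_n = 0.191068.
Rearranging for μ₀: μ₀ = (μ_n·τ_n − τ_data·x̄)/τ₀ = (-0.2754·0.191068 − 0.179372·0.3) / 0.011696 = -0.106432/0.011696 ≈ -9.1.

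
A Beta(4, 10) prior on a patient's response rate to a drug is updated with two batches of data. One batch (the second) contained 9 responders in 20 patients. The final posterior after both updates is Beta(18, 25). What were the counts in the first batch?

Sequential conjugate updates are equivalent to a single update on the pooled data, so total successes = posterior α − prior α and total failures = posterior β − prior β.
Total across both batches: 18−4=14 responders, 25−10=15 non-responders.
Subtract the second batch: 14−9=5 responders and 15−11=4 non-responders.

5 responders and 4 non-responders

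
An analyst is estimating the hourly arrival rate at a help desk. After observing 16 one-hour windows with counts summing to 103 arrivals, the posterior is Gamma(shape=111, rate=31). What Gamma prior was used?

A Gamma(α, β) prior (rate parametrization) on a Poisson rate with n observations summing to S gives posterior Gamma(α+S, β+n).
So α = 111 − 103 = 8 and β = 31 − 16 = 15.

Gamma(shape=8, rate=15)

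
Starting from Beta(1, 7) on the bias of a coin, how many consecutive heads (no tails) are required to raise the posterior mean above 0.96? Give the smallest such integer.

k = 168

After k heads and 0 tails the posterior is Beta(1+k, 7), with mean (1+k)/(1+7+k).
Set (1+k)/(8+k) > 0.96 and solve: k > (0.96·8 − 1)/(1 − 0.96) = 167.000.
The smallest integer exceeding 167.000 is 168, and checking k=168: (169)/(176) = 0.9602 > 0.96.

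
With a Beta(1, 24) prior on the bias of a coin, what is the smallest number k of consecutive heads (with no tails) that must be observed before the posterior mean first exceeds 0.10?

k = 2

After k heads and 0 tails the posterior is Beta(1+k, 24), with mean (1+k)/(1+24+k).
Set (1+k)/(25+k) > 0.10 and solve: k > (0.10·25 − 1)/(1 − 0.10) = 1.667.
The smallest integer exceeding 1.667 is 2.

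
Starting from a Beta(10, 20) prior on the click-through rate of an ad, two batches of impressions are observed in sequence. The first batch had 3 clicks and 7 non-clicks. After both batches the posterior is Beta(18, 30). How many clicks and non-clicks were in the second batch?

Sequential conjugate updates are equivalent to a single update on the pooled data, so total successes = posterior α − prior α and total failures = posterior β − prior β.
Total across both batches: 18−10=8 clicks, 30−20=10 non-clicks.
Subtract the first batch: 8−3=5 clicks and 10−7=3 non-clicks.

5 clicks and 3 non-clicks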